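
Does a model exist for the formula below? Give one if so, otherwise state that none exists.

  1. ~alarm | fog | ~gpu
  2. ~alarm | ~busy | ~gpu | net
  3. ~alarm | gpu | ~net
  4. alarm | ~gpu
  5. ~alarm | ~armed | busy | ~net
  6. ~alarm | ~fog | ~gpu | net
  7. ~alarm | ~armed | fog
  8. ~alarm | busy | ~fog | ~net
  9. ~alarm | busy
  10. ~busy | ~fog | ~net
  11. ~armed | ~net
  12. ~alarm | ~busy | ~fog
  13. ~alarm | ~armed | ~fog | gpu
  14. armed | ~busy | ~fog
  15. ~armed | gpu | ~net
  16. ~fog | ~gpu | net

fog: False; alarm: False; armed: False; gpu: False; busy: True; net: True

Set fog = False.
Set alarm = False.
  then (alarm | ~gpu) forces gpu = False.
Set armed = False.
Set busy = True.
Set net = True.
All clauses satisfied.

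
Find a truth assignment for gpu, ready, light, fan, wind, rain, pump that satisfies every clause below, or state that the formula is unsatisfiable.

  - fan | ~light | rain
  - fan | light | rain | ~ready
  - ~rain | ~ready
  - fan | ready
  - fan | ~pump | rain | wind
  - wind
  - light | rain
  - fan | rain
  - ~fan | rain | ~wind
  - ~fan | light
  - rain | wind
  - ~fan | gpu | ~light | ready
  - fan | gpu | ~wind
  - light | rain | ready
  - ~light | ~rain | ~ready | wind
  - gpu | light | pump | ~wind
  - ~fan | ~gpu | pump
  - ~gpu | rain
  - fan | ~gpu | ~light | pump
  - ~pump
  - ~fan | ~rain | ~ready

Unsatisfiable — no assignment works.

Case fan = True:
  (wind) forces wind = True.
  (~fan | rain | ~wind) forces rain = True.
  (~rain | ~ready) forces ready = False.
  (~fan | light) forces light = True.
  (~fan | gpu | ~light | ready) forces gpu = True.
  (~fan | ~gpu | pump) forces pump = True.
  Clause (~pump) is falsified — contradiction.
Case fan = False:
  (fan | ready) forces ready = True.
  (~rain | ~ready) forces rain = False.
  Clause (fan | rain) is falsified — contradiction.
Both cases fail, so the formula is unsatisfiable.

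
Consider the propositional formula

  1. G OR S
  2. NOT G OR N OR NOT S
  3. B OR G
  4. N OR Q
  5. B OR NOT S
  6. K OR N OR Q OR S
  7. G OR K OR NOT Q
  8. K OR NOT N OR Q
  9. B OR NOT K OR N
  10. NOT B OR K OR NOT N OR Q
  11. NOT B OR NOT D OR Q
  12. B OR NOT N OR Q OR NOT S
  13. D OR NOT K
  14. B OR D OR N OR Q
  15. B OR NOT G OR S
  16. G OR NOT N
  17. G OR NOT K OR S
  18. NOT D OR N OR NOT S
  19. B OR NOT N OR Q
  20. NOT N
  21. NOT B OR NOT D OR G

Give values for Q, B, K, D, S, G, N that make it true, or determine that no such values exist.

Q=T, B=T, K=T, D=T, S=F, G=T, N=F

Unit clause (NOT N) forces N = False.
In (N OR Q) only Q is left, so Q = True.
Set B = True.
Set K = True.
  then (D OR NOT K) forces D = True.
  then (NOT D OR N OR NOT S) forces S = False.
  then (NOT B OR NOT D OR G) forces G = True.
All clauses satisfied.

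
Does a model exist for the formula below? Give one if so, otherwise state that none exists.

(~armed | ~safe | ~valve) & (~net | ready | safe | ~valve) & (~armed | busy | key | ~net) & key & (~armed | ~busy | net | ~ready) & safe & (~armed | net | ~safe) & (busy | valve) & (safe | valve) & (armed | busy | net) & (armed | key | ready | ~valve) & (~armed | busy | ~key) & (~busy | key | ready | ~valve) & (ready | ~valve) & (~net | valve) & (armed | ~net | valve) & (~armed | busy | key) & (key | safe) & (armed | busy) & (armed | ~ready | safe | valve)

Unit clause (key) forces key = True.
Unit clause (safe) forces safe = True.
Set valve = True.
  then (~armed | ~safe | ~valve) forces armed = False.
  then (ready | ~valve) forces ready = True.
  then (armed | busy) forces busy = True.
Set net = False.
All clauses satisfied.

valve=T; net=F; busy=T; safe=T; armed=F; ready=T; key=T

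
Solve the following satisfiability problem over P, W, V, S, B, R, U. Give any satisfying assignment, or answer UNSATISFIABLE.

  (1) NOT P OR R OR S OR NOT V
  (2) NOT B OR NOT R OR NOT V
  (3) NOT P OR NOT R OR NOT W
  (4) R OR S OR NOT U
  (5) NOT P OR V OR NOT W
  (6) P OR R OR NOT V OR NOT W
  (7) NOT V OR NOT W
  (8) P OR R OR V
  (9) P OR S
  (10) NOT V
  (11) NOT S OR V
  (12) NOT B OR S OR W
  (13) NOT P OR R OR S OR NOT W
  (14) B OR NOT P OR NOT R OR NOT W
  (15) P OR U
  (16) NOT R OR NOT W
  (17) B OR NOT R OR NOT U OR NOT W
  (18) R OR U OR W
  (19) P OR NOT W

Unit clause (NOT V) forces V = False.
In (NOT S OR V) only NOT S is left, so S = False.
In (P OR S) only P is left, so P = True.
In (NOT P OR V OR NOT W) only NOT W is left, so W = False.
In (NOT B OR S OR W) only NOT B is left, so B = False.
Try R = False:
  (R OR S OR NOT U) forces U = False.
  clause (R OR U OR W) is falsified — backtrack.
So R = True.
Set U = False.
All clauses satisfied.

P = True, W = False, V = False, S = False, B = False, R = True, U = False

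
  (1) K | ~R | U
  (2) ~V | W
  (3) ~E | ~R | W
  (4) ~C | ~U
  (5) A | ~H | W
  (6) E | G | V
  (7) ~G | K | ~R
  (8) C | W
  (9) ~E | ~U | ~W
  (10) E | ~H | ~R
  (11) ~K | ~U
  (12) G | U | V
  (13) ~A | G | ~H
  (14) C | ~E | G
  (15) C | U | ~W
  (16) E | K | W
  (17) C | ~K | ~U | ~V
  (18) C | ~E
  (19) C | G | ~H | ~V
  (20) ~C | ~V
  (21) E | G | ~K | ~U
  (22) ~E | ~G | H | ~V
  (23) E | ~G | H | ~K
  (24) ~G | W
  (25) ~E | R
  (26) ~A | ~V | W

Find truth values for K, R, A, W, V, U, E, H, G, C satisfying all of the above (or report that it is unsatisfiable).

K=T, R=T, A=F, W=T, V=F, U=F, E=T, H=T, G=T, C=T

Set K = True.
  then (~K | ~U) forces U = False.
Set R = True.
Set A = False.
Try W = False:
  (~V | W) forces V = False.
  (~E | ~R | W) forces E = False.
  (A | ~H | W) forces H = False.
  (E | G | V) forces G = True.
  clause (E | ~G | H | ~K) is falsified — backtrack.
So W = True.
  then (C | U | ~W) forces C = True.
  then (~C | ~V) forces V = False.
  then (G | U | V) forces G = True.
Set E = True.
Set H = True.
All clauses satisfied.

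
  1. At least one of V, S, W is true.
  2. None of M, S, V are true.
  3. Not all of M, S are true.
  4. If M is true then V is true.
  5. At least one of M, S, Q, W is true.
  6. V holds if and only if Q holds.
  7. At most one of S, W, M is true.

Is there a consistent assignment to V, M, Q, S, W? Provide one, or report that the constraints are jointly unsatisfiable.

V=F; M=F; Q=F; S=F; W=T

  (1) {V, S, W}: 1 true — at least one ✓
  (2) {M, S, V}: 0 true — none ✓
  (3) {M, S}: 0/2 true — not all ✓
  (4) M=F ⇒ V: vacuous ✓
  (5) {M, S, Q, W}: 1 true — at least one ✓
  (6) V=F, Q=F — same ✓
  (7) {S, W, M}: 1 true — at most one ✓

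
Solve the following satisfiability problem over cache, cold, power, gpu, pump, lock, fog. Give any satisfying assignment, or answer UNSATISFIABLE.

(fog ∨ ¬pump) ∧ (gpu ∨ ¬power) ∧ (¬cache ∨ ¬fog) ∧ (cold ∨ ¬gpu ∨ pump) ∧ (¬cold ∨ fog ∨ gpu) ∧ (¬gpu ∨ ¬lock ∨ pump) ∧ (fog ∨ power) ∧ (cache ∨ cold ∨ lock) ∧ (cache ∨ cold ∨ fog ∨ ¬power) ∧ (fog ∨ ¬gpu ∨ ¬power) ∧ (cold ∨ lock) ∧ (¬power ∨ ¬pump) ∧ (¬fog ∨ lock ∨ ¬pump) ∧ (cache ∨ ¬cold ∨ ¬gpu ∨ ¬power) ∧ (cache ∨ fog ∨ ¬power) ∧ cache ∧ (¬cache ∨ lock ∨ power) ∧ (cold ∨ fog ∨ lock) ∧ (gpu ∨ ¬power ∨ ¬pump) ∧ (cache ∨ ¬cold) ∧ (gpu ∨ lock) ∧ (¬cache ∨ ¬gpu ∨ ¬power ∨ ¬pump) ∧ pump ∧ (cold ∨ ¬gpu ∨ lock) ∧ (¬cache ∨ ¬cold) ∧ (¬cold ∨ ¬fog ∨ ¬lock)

Case cache = True:
  (¬cache ∨ ¬fog) forces fog = False.
  (fog ∨ ¬pump) forces pump = False.
  Clause (pump) is falsified — contradiction.
Case cache = False:
  Clause (cache) is falsified — contradiction.
Both cases fail, so the formula is unsatisfiable.

UNSATISFIABLE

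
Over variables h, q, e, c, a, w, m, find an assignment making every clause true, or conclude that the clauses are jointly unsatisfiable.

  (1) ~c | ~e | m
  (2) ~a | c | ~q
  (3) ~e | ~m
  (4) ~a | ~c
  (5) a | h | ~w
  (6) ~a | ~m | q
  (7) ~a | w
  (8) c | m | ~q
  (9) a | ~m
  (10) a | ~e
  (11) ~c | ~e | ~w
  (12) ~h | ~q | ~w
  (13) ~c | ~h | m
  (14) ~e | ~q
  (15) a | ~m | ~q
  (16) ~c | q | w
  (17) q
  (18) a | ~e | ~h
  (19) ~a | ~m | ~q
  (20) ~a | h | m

h = False, q = True, e = False, c = True, a = False, w = False, m = False

Unit clause (q) forces q = True.
In (~e | ~q) only ~e is left, so e = False.
Try h = True:
  (~h | ~q | ~w) forces w = False.
  (~a | w) forces a = False.
  (a | ~m) forces m = False.
  (c | m | ~q) forces c = True.
  clause (~c | ~h | m) is falsified — backtrack.
So h = False.
Set c = True.
  then (~a | ~c) forces a = False.
  then (a | h | ~w) forces w = False.
  then (a | ~m) forces m = False.
All clauses satisfied.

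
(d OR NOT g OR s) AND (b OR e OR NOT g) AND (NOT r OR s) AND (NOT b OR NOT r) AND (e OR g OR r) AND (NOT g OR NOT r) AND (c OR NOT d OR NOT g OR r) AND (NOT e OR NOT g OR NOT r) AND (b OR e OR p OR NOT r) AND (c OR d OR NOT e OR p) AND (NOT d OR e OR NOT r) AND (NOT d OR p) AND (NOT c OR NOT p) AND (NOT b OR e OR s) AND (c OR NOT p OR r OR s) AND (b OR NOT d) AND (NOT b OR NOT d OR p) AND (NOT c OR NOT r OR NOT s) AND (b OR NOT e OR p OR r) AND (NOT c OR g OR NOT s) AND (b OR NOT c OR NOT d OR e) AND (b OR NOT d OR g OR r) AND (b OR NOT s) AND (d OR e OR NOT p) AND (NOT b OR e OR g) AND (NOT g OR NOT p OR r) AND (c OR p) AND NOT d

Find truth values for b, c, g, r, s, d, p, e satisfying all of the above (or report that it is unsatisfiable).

b: True, c: False, g: False, r: False, s: True, d: False, p: True, e: True

Unit clause (NOT d) forces d = False.
Set b = True.
  then (NOT b OR NOT r) forces r = False.
Set c = False.
  then (c OR p) forces p = True.
  then (c OR NOT p OR r OR s) forces s = True.
  then (d OR e OR NOT p) forces e = True.
  then (NOT g OR NOT p OR r) forces g = False.
All clauses satisfied.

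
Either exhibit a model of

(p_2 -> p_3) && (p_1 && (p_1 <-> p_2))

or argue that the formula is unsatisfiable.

p_1: True; p_2: True; p_3: True

  p_2 -> p_3 = True
  p_1 && (p_1 <-> p_2) = True
    p_1 <-> p_2 = True
Both conjuncts True, so the formula holds.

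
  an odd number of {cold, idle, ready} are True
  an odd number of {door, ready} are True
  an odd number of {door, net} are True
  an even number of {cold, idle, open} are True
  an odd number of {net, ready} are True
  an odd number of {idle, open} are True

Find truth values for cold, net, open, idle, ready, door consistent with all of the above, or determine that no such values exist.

Adding constraints 2, 3, 5 mod 2: every variable appears an even number of times on the left, so the left side is 0.
But the right sides sum to 1 (mod 2). 0 ≠ 1 — the system is inconsistent.

Unsatisfiable — no assignment works.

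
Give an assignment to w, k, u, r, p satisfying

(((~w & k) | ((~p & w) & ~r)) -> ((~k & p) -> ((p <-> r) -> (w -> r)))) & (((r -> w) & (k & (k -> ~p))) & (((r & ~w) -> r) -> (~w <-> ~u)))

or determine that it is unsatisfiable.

w = True, k = True, u = True, r = False, p = False

  ((~w & k) | ((~p & w) & ~r)) -> ((~k & p) -> ((p <-> r) -> (w -> r))) = True
    (~w & k) | ((~p & w) & ~r) = True
      ~w & k = False
        ~w = False
      (~p & w) & ~r = True
        ~p & w = True
          ~p = True
        ~r = True
    (~k & p) -> ((p <-> r) -> (w -> r)) = True
      ~k & p = False
        ~k = False
      (p <-> r) -> (w -> r) = False
        p <-> r = True
        w -> r = False
  ((r -> w) & (k & (k -> ~p))) & (((r & ~w) -> r) -> (~w <-> ~u)) = True
    (r -> w) & (k & (k -> ~p)) = True
      r -> w = True
      k & (k -> ~p) = True
        k -> ~p = True
          ~p = True
    ((r & ~w) -> r) -> (~w <-> ~u) = True
      (r & ~w) -> r = True
        r & ~w = False
          ~w = False
      ~w <-> ~u = True
        ~w = False
        ~u = False
Both conjuncts True, so the formula holds.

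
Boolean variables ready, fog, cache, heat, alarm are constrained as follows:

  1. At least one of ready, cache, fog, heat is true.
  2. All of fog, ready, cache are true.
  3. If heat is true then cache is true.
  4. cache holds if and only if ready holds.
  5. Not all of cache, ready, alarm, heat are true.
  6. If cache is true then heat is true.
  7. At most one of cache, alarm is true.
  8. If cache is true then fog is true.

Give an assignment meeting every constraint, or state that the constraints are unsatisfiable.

ready = True, fog = True, cache = True, heat = True, alarm = False

  (1) {ready, cache, fog, heat}: 4 true — at least one ✓
  (2) {fog, ready, cache}: all 3 true ✓
  (3) heat=T ⇒ cache: T ✓
  (4) cache=T, ready=T — same ✓
  (5) {cache, ready, alarm, heat}: 3/4 true — not all ✓
  (6) cache=T ⇒ heat: T ✓
  (7) {cache, alarm}: 1 true — at most one ✓
  (8) cache=T ⇒ fog: T ✓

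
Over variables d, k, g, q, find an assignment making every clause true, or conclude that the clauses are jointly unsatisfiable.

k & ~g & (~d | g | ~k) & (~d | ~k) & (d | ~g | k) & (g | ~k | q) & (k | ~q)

Unit clause (k) forces k = True.
Unit clause (~g) forces g = False.
In (~d | g | ~k) only ~d is left, so d = False.
In (g | ~k | q) only q is left, so q = True.
Check each clause:
  (k): k holds.
  (~g): ~g holds.
  (~d | g | ~k): ~d holds.
  (~d | ~k): ~d holds.
  (d | ~g | k): ~g holds.
  (g | ~k | q): q holds.
  (k | ~q): k holds.
All clauses satisfied.

d = False, k = True, g = False, q = True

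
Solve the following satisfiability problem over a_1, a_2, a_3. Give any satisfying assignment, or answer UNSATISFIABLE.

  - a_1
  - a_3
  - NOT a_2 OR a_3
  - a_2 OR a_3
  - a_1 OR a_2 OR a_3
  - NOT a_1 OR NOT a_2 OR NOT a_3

Unit clause (a_1) forces a_1 = True.
Unit clause (a_3) forces a_3 = True.
In (NOT a_1 OR NOT a_2 OR NOT a_3) only NOT a_2 is left, so a_2 = False.
Check each clause:
  (a_1): a_1 holds.
  (a_3): a_3 holds.
  (NOT a_2 OR a_3): NOT a_2 holds.
  (a_2 OR a_3): a_3 holds.
  (a_1 OR a_2 OR a_3): a_1 holds.
  (NOT a_1 OR NOT a_2 OR NOT a_3): NOT a_2 holds.
All clauses satisfied.

a_1=T, a_2=F, a_3=T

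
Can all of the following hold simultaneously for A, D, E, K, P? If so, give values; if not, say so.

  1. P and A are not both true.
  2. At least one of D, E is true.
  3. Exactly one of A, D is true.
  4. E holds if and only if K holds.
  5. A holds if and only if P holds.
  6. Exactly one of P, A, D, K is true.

A: False, D: True, E: False, K: False, P: False

  (1) P=F, A=F — not both ✓
  (2) {D, E}: 1 true — at least one ✓
  (3) {A, D}: 1 true — exactly one ✓
  (4) E=F, K=F — same ✓
  (5) A=F, P=F — same ✓
  (6) {P, A, D, K}: 1 true — exactly one ✓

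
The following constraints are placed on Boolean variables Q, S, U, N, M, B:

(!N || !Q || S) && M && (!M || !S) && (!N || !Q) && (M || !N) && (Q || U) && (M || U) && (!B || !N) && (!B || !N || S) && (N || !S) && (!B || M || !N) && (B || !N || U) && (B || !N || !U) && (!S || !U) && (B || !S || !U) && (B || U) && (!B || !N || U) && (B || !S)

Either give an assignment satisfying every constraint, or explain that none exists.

Q = True, S = False, U = True, N = False, M = True, B = False

Unit clause (M) forces M = True.
In (!M || !S) only !S is left, so S = False.
Set Q = True.
  then (!N || !Q || S) forces N = False.
Set U = True.
Set B = False.
All clauses satisfied.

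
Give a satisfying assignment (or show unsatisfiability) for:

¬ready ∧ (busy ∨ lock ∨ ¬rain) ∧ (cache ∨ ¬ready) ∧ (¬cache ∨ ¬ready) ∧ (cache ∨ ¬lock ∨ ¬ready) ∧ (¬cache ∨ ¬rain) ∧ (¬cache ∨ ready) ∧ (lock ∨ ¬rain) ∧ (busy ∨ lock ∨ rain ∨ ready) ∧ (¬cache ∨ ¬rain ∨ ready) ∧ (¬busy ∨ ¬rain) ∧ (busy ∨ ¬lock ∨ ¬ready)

Unit clause (¬ready) forces ready = False.
In (¬cache ∨ ready) only ¬cache is left, so cache = False.
Set busy = True.
  then (¬busy ∨ ¬rain) forces rain = False.
Set lock = True.
All clauses satisfied.

busy = True, rain = False, lock = True, cache = False, ready = False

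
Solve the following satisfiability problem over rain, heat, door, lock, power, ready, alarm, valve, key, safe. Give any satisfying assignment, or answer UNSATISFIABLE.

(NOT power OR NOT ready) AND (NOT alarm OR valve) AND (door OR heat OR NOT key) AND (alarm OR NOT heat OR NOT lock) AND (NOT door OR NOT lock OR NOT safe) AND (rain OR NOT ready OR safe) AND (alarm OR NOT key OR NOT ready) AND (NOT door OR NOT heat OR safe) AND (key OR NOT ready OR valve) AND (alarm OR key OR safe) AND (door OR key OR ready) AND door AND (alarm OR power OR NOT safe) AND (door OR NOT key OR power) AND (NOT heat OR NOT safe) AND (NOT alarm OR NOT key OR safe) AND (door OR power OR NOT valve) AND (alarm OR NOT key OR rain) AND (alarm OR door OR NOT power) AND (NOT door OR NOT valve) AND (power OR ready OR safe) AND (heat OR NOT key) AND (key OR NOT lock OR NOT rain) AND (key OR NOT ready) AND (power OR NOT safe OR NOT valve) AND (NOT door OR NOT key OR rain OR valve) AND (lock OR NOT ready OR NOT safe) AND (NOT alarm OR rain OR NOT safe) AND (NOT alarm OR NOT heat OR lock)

Unit clause (door) forces door = True.
In (NOT door OR NOT valve) only NOT valve is left, so valve = False.
In (NOT alarm OR valve) only NOT alarm is left, so alarm = False.
Set rain = False.
  then (alarm OR NOT key OR rain) forces key = False.
  then (key OR NOT ready) forces ready = False.
  then (alarm OR key OR safe) forces safe = True.
  then (alarm OR power OR NOT safe) forces power = True.
  then (NOT heat OR NOT safe) forces heat = False.
  then (NOT door OR NOT lock OR NOT safe) forces lock = False.
All clauses satisfied.

rain = False, heat = False, door = True, lock = False, power = True, ready = False, alarm = False, valve = False, key = False, safe = True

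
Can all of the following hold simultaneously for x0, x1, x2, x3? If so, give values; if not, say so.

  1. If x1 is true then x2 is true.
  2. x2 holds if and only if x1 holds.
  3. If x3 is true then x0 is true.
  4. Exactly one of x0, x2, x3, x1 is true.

x0 = True; x1 = False; x2 = False; x3 = False

  (1) x1=F ⇒ x2: vacuous ✓
  (2) x2=F, x1=F — same ✓
  (3) x3=F ⇒ x0: vacuous ✓
  (4) {x0, x2, x3, x1}: 1 true — exactly one ✓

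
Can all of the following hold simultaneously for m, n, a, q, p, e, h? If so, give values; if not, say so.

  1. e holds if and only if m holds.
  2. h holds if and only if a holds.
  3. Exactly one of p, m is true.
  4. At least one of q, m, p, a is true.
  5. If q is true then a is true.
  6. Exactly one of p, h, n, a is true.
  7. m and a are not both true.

m: False; n: False; a: False; q: False; p: True; e: False; h: False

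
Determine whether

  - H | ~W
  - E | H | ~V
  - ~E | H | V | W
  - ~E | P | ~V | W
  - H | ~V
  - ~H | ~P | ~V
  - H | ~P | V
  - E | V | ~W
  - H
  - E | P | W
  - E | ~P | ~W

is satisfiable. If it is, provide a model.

P = True; H = True; E = True; W = True; V = False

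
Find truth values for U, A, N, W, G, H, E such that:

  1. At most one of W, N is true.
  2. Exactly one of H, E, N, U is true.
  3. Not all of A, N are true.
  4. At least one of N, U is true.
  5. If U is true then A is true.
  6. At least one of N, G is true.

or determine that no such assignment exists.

U = True; A = True; N = False; W = False; G = True; H = False; E = False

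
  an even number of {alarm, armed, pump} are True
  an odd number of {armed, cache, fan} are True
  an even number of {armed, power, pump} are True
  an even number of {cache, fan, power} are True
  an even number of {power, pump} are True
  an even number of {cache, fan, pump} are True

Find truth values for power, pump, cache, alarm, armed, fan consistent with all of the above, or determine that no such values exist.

power: True; pump: True; cache: True; alarm: True; armed: False; fan: False

{alarm, armed, pump}: 2 true → even ✓
{armed, cache, fan}: 1 true → odd ✓
{armed, power, pump}: 2 true → even ✓
{cache, fan, power}: 2 true → even ✓
{power, pump}: 2 true → even ✓
{cache, fan, pump}: 2 true → even ✓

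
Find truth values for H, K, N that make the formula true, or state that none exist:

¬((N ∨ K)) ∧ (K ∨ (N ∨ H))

H = True; K = False; N = False

  ¬((N ∨ K)) = True
    N ∨ K = False
  K ∨ (N ∨ H) = True
    N ∨ H = True
Both conjuncts True, so the formula holds.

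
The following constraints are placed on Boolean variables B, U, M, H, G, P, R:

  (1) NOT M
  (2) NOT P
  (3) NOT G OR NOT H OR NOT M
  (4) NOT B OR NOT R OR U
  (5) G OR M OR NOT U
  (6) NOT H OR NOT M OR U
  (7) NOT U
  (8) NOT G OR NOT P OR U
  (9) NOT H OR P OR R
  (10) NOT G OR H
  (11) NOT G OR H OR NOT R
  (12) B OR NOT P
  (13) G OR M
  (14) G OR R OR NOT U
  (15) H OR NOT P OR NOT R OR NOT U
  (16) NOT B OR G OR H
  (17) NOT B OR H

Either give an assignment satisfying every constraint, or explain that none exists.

B = False; U = False; M = False; H = True; G = True; P = False; R = True

Unit clause (NOT M) forces M = False.
Unit clause (NOT P) forces P = False.
Unit clause (NOT U) forces U = False.
In (G OR M) only G is left, so G = True.
In (NOT G OR H) only H is left, so H = True.
In (NOT H OR P OR R) only R is left, so R = True.
In (NOT B OR NOT R OR U) only NOT B is left, so B = False.
All clauses satisfied.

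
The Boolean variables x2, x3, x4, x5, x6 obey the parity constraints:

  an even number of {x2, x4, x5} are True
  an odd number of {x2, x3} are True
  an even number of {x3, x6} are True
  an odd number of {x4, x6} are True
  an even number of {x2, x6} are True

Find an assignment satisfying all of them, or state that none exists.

Adding constraints 2, 3, 5 mod 2: every variable appears an even number of times on the left, so the left side is 0.
But the right sides sum to 1 (mod 2). 0 ≠ 1 — the system is inconsistent.

Unsatisfiable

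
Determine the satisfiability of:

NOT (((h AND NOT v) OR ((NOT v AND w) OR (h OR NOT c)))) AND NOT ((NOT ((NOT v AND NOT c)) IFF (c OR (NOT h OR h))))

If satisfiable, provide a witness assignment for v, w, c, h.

Case c = True: the conjunct NOT ((NOT ((NOT v AND NOT c)) IFF (c OR (NOT h OR h)))) becomes NOT ((True IFF True)) = False.
Case c = False: the conjunct NOT (((h AND NOT v) OR ((NOT v AND w) OR (h OR NOT c)))) becomes NOT (((h AND NOT v) OR True)) = False.
Both cases fail — unsatisfiable.

UNSATISFIABLE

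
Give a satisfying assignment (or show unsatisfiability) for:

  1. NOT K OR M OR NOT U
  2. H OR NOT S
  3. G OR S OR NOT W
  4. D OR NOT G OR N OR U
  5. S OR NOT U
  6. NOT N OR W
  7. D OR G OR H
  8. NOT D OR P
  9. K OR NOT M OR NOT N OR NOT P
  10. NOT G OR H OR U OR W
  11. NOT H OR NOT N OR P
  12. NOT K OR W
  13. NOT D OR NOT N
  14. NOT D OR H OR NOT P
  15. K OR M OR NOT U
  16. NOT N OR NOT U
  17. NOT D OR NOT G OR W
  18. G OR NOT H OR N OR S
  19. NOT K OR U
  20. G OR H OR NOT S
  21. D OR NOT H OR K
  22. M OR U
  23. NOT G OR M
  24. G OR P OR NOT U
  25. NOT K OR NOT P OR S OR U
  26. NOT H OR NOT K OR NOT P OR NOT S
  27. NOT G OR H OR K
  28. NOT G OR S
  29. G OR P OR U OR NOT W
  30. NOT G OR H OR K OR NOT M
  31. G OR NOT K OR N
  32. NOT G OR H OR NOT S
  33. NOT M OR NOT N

Set W = False.
  then (NOT N OR W) forces N = False.
  then (NOT K OR W) forces K = False.
Set S = True.
  then (H OR NOT S) forces H = True.
  then (D OR NOT H OR K) forces D = True.
  then (NOT D OR P) forces P = True.
  then (NOT D OR NOT G OR W) forces G = False.
Try M = False:
  (K OR M OR NOT U) forces U = False.
  clause (M OR U) is falsified — backtrack.
So M = True.
Set U = True.
All clauses satisfied.

W = False, S = True, P = True, G = False, M = True, N = False, D = True, H = True, U = True, K = False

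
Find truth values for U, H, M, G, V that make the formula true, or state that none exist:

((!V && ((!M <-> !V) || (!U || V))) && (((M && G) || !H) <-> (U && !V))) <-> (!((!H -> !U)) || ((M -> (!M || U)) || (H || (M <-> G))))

U=F, H=T, M=F, G=F, V=F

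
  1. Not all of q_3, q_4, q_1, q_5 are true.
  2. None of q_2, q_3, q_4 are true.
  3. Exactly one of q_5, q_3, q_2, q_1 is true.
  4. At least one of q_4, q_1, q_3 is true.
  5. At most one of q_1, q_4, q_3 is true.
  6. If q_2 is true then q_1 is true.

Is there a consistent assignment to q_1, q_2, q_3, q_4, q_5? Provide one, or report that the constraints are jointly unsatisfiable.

q_1=T; q_2=F; q_3=F; q_4=F; q_5=F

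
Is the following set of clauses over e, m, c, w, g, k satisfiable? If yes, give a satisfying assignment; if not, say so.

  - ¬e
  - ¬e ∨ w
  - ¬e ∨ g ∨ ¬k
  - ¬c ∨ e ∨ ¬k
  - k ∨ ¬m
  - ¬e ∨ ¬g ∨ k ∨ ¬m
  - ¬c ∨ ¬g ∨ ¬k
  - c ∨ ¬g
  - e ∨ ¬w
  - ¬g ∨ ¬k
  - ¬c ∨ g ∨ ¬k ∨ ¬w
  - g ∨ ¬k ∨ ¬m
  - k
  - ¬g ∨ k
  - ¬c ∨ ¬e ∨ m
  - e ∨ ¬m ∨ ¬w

Unit clause (¬e) forces e = False.
In (e ∨ ¬w) only ¬w is left, so w = False.
Unit clause (k) forces k = True.
In (¬c ∨ e ∨ ¬k) only ¬c is left, so c = False.
In (c ∨ ¬g) only ¬g is left, so g = False.
In (g ∨ ¬k ∨ ¬m) only ¬m is left, so m = False.
All clauses satisfied.

e: False, m: False, c: False, w: False, g: False, k: True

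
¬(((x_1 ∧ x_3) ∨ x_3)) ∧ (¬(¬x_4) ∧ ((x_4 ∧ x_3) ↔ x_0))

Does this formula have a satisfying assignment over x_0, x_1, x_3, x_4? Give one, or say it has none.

x_0=F, x_1=T, x_3=F, x_4=T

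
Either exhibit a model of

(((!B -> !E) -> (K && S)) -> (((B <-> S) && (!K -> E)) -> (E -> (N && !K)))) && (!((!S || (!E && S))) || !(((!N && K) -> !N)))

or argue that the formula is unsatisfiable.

E=T, S=T, B=F, N=F, K=T

  ((!B -> !E) -> (K && S)) -> (((B <-> S) && (!K -> E)) -> (E -> (N && !K))) = True
    (!B -> !E) -> (K && S) = True
      !B -> !E = False
        !B = True
        !E = False
      K && S = True
    ((B <-> S) && (!K -> E)) -> (E -> (N && !K)) = True
      (B <-> S) && (!K -> E) = False
        B <-> S = False
        !K -> E = True
          !K = False
      E -> (N && !K) = False
        N && !K = False
          !K = False
  !((!S || (!E && S))) || !(((!N && K) -> !N)) = True
    !((!S || (!E && S))) = True
      !S || (!E && S) = False
        !S = False
        !E && S = False
          !E = False
    !(((!N && K) -> !N)) = False
      (!N && K) -> !N = True
        !N && K = True
          !N = True
        !N = True
Both conjuncts True, so the formula holds.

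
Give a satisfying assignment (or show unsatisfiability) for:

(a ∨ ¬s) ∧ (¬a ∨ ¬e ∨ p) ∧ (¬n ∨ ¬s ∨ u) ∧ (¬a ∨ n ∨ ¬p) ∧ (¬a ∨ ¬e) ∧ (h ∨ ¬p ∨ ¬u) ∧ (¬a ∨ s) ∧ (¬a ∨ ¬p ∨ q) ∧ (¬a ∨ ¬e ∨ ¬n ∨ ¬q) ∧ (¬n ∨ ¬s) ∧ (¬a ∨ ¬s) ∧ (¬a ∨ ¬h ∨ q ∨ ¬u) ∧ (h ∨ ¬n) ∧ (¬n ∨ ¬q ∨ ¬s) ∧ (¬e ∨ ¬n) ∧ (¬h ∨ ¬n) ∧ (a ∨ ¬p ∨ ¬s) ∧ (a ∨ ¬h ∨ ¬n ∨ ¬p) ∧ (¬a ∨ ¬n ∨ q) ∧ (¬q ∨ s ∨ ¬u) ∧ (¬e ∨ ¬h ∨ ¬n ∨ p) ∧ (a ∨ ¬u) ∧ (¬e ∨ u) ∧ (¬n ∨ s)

q=T; n=F; u=F; h=T; a=F; p=T; e=F; s=F

Set q = True.
Set n = False.
Set u = False.
  then (¬e ∨ u) forces e = False.
Set h = True.
Try a = True:
  (¬a ∨ n ∨ ¬p) forces p = False.
  (¬a ∨ s) forces s = True.
  clause (¬a ∨ ¬s) is falsified — backtrack.
So a = False.
  then (a ∨ ¬s) forces s = False.
Set p = True.
All clauses satisfied.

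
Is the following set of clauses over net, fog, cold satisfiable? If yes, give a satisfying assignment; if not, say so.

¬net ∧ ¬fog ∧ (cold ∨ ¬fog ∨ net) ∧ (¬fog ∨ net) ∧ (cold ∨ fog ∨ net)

Unit clause (¬net) forces net = False.
Unit clause (¬fog) forces fog = False.
In (cold ∨ fog ∨ net) only cold is left, so cold = True.
Check each clause:
  (¬net): ¬net holds.
  (¬fog): ¬fog holds.
  (cold ∨ ¬fog ∨ net): cold holds.
  (¬fog ∨ net): ¬fog holds.
  (cold ∨ fog ∨ net): cold holds.
All clauses satisfied.

net: False, fog: False, cold: True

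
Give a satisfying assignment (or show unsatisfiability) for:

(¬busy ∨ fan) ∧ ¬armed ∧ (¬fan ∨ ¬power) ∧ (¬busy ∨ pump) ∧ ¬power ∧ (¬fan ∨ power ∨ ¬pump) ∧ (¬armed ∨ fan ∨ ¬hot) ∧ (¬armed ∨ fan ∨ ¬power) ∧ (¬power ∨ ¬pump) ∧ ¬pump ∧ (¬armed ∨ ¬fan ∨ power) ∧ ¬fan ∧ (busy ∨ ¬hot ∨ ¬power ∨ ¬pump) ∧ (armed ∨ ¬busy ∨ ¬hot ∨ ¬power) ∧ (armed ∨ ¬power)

Unit clause (¬armed) forces armed = False.
Unit clause (¬power) forces power = False.
Unit clause (¬pump) forces pump = False.
Unit clause (¬fan) forces fan = False.
In (¬busy ∨ fan) only ¬busy is left, so busy = False.
Set hot = True.
All clauses satisfied.

hot = True; busy = False; pump = False; power = False; fan = False; armed = False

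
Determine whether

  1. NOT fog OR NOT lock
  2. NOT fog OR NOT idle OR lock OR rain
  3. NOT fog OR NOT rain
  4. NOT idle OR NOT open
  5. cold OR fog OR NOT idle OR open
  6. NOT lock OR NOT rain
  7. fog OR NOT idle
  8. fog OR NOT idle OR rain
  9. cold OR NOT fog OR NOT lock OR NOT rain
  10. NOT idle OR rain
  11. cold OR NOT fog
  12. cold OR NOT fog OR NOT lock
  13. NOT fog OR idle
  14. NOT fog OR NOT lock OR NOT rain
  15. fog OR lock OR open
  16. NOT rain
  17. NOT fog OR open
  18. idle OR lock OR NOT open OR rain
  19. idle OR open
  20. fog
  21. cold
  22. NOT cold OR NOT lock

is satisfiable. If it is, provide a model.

Unsatisfiable — no assignment works.

Case rain = True:
  Clause (NOT rain) is falsified — contradiction.
Case rain = False:
  (NOT idle OR rain) forces idle = False.
  (NOT fog OR idle) forces fog = False.
  Clause (fog) is falsified — contradiction.
Both cases fail, so the formula is unsatisfiable.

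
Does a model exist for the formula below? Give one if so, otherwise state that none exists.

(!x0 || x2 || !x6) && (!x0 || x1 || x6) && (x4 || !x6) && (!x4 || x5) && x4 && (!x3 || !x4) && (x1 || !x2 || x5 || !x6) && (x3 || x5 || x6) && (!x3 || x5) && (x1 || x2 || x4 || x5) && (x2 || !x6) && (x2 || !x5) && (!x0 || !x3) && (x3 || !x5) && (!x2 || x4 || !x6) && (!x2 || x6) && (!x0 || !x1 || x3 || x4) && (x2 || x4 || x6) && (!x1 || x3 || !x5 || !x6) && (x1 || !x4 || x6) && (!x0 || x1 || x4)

No satisfying assignment exists.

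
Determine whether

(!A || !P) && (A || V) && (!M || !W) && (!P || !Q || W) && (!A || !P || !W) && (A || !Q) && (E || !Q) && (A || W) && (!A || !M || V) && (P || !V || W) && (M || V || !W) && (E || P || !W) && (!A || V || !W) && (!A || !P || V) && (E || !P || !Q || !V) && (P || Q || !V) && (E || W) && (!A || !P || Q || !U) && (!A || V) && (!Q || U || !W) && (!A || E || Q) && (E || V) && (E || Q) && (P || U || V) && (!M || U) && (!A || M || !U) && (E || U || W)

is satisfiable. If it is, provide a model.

Set U = False.
  then (!M || U) forces M = False.
Try E = False:
  (E || !Q) forces Q = False.
  clause (E || Q) is falsified — backtrack.
So E = True.
Try A = True:
  (!A || !P) forces P = False.
  (!A || V) forces V = True.
  (P || !V || W) forces W = True.
  (P || Q || !V) forces Q = True.
  clause (!Q || U || !W) is falsified — backtrack.
So A = False.
  then (A || V) forces V = True.
  then (A || !Q) forces Q = False.
  then (A || W) forces W = True.
  then (P || Q || !V) forces P = True.
All clauses satisfied.

U: False, E: True, A: False, M: False, P: True, W: True, V: True, Q: False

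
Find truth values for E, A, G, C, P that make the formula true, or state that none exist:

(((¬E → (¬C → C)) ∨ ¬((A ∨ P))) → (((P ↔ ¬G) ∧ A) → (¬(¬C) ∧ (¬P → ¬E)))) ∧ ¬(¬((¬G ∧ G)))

Unsatisfiable — no assignment works.

The conjunct ¬(¬((¬G ∧ G))) is unsatisfiable on its own:
  G=F: evaluates to False.
  G=T: evaluates to False.
So the whole conjunction is unsatisfiable.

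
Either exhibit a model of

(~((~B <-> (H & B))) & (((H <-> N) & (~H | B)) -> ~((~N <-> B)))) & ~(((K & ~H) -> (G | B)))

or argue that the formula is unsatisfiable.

H: False; G: False; B: False; N: False; K: True

  ~((~B <-> (H & B))) & (((H <-> N) & (~H | B)) -> ~((~N <-> B))) = True
    ~((~B <-> (H & B))) = True
      ~B <-> (H & B) = False
        ~B = True
        H & B = False
    ((H <-> N) & (~H | B)) -> ~((~N <-> B)) = True
      (H <-> N) & (~H | B) = True
        H <-> N = True
        ~H | B = True
          ~H = True
      ~((~N <-> B)) = True
        ~N <-> B = False
          ~N = True
  ~(((K & ~H) -> (G | B))) = True
    (K & ~H) -> (G | B) = False
      K & ~H = True
        ~H = True
      G | B = False
Both conjuncts True, so the formula holds.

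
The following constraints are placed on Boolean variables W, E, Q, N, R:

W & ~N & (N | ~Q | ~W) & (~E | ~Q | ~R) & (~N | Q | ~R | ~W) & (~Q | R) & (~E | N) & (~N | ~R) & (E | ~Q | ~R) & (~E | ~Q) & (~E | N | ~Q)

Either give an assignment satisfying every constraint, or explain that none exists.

W: True, E: False, Q: False, N: False, R: True

Unit clause (W) forces W = True.
Unit clause (~N) forces N = False.
In (N | ~Q | ~W) only ~Q is left, so Q = False.
In (~E | N) only ~E is left, so E = False.
Set R = True.
All clauses satisfied.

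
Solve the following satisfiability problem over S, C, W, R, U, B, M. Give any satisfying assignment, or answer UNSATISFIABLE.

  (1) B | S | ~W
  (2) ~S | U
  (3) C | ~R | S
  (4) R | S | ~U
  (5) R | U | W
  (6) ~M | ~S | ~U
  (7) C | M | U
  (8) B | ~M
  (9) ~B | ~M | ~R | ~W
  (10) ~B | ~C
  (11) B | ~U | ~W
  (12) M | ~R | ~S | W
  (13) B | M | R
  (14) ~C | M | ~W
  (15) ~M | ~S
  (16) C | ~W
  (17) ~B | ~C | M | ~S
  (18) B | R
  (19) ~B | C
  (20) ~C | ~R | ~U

S=F, C=T, W=F, R=T, U=F, B=F, M=F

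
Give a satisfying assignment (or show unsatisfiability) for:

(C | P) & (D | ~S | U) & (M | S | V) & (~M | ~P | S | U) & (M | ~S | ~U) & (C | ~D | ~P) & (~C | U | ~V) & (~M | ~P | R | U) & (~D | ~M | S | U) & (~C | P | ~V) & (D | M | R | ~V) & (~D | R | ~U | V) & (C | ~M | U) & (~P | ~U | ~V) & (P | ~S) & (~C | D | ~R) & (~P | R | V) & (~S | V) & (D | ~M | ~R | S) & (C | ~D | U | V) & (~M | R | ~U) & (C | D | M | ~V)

V: False; U: True; D: True; M: True; R: True; S: False; P: False; C: True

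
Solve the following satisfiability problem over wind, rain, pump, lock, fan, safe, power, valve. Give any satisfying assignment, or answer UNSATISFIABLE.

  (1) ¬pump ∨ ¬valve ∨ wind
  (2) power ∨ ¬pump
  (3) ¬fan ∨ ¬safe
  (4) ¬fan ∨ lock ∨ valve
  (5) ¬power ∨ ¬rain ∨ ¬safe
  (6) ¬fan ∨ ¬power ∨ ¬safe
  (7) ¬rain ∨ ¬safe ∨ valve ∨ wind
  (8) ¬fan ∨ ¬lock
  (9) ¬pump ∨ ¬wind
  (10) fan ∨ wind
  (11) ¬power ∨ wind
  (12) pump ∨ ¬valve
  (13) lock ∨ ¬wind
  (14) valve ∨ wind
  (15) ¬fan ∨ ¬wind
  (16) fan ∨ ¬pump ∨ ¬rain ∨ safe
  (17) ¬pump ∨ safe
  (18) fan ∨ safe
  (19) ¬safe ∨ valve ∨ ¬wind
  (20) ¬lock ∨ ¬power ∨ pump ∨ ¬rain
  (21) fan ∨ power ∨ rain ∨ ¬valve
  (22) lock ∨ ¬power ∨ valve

Case pump = True:
  (power ∨ ¬pump) forces power = True.
  (¬pump ∨ ¬wind) forces wind = False.
  Clause (¬power ∨ wind) is falsified — contradiction.
Case pump = False:
  (pump ∨ ¬valve) forces valve = False.
  (valve ∨ wind) forces wind = True.
  (lock ∨ ¬wind) forces lock = True.
  (¬fan ∨ ¬lock) forces fan = False.
  (fan ∨ safe) forces safe = True.
  Clause (¬safe ∨ valve ∨ ¬wind) is falsified — contradiction.
Both cases fail, so the formula is unsatisfiable.

Unsatisfiable — no assignment works.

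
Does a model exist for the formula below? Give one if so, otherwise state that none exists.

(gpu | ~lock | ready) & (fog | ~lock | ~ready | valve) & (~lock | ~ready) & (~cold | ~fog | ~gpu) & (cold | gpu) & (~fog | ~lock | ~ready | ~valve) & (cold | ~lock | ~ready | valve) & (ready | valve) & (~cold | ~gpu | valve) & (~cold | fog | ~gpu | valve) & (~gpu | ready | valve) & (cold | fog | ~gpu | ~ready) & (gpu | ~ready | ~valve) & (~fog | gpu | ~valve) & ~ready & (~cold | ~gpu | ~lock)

valve: True; ready: False; cold: True; lock: False; gpu: True; fog: False

Unit clause (~ready) forces ready = False.
In (ready | valve) only valve is left, so valve = True.
Set cold = True.
Try lock = True:
  (gpu | ~lock | ready) forces gpu = True.
  clause (~cold | ~gpu | ~lock) is falsified — backtrack.
So lock = False.
Set gpu = True.
  then (~cold | ~fog | ~gpu) forces fog = False.
All clauses satisfied.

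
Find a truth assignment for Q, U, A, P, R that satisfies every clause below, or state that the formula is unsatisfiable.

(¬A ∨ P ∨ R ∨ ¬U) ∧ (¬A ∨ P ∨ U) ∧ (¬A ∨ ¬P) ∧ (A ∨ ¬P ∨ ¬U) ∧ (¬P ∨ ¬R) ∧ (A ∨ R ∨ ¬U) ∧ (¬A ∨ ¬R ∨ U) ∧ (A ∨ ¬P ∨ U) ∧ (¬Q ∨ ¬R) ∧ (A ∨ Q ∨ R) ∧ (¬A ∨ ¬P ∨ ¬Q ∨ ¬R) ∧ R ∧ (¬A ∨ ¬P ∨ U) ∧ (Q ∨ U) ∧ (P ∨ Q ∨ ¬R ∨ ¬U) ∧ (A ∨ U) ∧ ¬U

Unsatisfiable — no assignment works.

Case U = True:
  Clause (¬U) is falsified — contradiction.
Case U = False:
  (R) forces R = True.
  (¬P ∨ ¬R) forces P = False.
  (¬A ∨ P ∨ U) forces A = False.
  Clause (A ∨ U) is falsified — contradiction.
Both cases fail, so the formula is unsatisfiable.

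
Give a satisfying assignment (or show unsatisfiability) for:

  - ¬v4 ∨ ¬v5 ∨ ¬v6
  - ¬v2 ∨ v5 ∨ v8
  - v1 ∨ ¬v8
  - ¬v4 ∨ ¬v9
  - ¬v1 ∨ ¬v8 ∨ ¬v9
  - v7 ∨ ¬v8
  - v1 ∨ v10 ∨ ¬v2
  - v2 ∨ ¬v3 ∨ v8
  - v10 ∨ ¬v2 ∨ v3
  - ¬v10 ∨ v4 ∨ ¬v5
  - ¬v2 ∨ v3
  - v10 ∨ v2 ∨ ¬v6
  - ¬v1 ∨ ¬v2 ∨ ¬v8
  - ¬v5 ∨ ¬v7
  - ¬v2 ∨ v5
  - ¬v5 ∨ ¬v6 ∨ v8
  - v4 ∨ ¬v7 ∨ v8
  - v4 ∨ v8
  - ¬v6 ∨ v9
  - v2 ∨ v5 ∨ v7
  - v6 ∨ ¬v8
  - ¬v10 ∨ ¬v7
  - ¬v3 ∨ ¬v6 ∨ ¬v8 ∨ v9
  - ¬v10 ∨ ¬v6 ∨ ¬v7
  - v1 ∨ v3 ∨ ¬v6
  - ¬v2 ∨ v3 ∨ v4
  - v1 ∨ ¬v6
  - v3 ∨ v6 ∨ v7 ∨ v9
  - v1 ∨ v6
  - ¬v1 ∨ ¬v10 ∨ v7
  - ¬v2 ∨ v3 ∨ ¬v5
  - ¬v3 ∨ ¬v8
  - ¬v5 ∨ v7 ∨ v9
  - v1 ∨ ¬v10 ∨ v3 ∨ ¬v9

Try v1 = False:
  (v1 ∨ ¬v8) forces v8 = False.
  (v4 ∨ v8) forces v4 = True.
  (¬v4 ∨ ¬v9) forces v9 = False.
  (¬v6 ∨ v9) forces v6 = False.
  clause (v1 ∨ v6) is falsified — backtrack.
So v1 = True.
Set v2 = False.
Set v3 = False.
Set v4 = True.
  then (¬v4 ∨ ¬v9) forces v9 = False.
  then (¬v6 ∨ v9) forces v6 = False.
  then (v6 ∨ ¬v8) forces v8 = False.
  then (v3 ∨ v6 ∨ v7 ∨ v9) forces v7 = True.
  then (¬v5 ∨ ¬v7) forces v5 = False.
  then (¬v10 ∨ ¬v7) forces v10 = False.
All clauses satisfied.

v1: True, v2: False, v3: False, v4: True, v5: False, v6: False, v7: True, v8: False, v9: False, v10: False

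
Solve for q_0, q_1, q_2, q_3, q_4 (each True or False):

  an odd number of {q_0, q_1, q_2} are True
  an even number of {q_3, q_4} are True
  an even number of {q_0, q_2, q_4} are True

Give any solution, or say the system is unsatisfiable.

q_0: True, q_1: True, q_2: True, q_3: False, q_4: False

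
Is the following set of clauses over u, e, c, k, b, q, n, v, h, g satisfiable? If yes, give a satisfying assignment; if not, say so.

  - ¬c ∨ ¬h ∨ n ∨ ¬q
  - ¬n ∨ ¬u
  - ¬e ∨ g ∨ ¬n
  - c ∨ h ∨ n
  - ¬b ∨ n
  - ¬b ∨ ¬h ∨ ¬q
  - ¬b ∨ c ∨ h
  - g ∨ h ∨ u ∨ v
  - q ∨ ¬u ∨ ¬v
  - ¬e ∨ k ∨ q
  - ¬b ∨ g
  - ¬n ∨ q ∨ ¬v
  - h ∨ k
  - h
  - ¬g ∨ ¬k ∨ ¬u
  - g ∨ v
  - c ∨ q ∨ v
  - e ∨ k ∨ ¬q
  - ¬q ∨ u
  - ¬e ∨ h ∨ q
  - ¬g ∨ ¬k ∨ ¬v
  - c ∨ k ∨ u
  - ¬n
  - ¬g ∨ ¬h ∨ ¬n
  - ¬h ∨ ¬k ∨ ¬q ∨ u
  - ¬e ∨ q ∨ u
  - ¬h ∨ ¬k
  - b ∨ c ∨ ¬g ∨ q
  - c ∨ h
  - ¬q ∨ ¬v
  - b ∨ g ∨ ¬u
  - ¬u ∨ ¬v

Unit clause (h) forces h = True.
Unit clause (¬n) forces n = False.
In (¬h ∨ ¬k) only ¬k is left, so k = False.
In (¬b ∨ n) only ¬b is left, so b = False.
Set u = False.
  then (¬q ∨ u) forces q = False.
  then (c ∨ k ∨ u) forces c = True.
  then (¬e ∨ q ∨ u) forces e = False.
Set v = True.
Set g = False.
All clauses satisfied.

u: False; e: False; c: True; k: False; b: False; q: False; n: False; v: True; h: True; g: False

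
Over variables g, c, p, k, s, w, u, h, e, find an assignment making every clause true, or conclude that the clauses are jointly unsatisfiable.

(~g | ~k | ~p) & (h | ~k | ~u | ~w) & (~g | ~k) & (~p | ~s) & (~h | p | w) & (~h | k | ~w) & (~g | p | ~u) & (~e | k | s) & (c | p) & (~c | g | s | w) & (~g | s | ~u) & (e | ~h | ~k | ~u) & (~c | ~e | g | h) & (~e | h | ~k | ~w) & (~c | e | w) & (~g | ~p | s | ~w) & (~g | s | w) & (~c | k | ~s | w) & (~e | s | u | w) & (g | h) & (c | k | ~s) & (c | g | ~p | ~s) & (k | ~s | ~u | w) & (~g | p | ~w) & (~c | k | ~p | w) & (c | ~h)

g=F, c=T, p=T, k=T, s=F, w=T, u=F, h=T, e=T

Set g = False.
  then (g | h) forces h = True.
  then (c | ~h) forces c = True.
Set p = True.
  then (~p | ~s) forces s = False.
  then (~c | g | s | w) forces w = True.
  then (~h | k | ~w) forces k = True.
Set u = False.
Set e = True.
All clauses satisfied.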